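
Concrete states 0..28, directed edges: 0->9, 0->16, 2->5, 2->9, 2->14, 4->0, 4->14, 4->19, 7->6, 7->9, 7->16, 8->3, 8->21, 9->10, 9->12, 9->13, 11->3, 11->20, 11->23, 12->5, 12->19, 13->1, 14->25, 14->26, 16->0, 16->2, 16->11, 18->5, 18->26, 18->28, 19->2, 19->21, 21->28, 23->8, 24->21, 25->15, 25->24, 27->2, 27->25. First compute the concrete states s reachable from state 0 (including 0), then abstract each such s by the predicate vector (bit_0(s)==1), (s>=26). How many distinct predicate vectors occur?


BFS from 0:
Concrete reachable: {0, 1, 2, 3, 5, 8, 9, 10, 11, 12, 13, 14, 15, 16, 19, 20, 21, 23, 24, 25, 26, 28}
Abstract via predicates (bit_0(s)==1), (s>=26):
  (0,0) <- {0, 2, 8, 10, 12, 14, 16, 20, 24}
  (0,1) <- {26, 28}
  (1,0) <- {1, 3, 5, 9, 11, 13, 15, 19, 21, 23, 25}
Distinct abstract states = 3

3


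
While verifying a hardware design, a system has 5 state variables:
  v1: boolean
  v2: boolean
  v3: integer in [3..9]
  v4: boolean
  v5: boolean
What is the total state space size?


State space = product of domain sizes of all variables.
Domain sizes:
  v1 (boolean): 2
  v2 (boolean): 2
  v3 (integer in [3..9]): 7
  v4 (boolean): 2
  v5 (boolean): 2
Product = 2 * 2 * 7 * 2 * 2 = 112

112


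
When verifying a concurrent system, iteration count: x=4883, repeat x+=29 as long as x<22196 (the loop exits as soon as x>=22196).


Step 1: x goes from 4883 toward 22196 by 29; the body runs while x<22196, so iterations = ceil((bound-start)/step)
Step 2: Distance=17313
Step 3: ceil(17313/29)=597

597


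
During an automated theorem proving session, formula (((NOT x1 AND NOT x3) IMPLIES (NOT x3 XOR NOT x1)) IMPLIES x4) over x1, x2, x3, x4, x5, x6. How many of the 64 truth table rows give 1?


Formula: (((NOT x1 AND NOT x3) IMPLIES (NOT x3 XOR NOT x1)) IMPLIES x4) over 6 vars (64 rows)
Evaluate each row (x1, x2, x3, x4, x5, x6 as bits, MSB first):
  row 0 [000000]: (((NOT 0 AND NOT 0) IMPLIES (NOT 0 XOR NOT 0)) IMPLIES 0) -> 1
  row 1 [000001]: (((NOT 0 AND NOT 0) IMPLIES (NOT 0 XOR NOT 0)) IMPLIES 0) -> 1
  row 2 [000010]: (((NOT 0 AND NOT 0) IMPLIES (NOT 0 XOR NOT 0)) IMPLIES 0) -> 1
  row 3 [000011]: (((NOT 0 AND NOT 0) IMPLIES (NOT 0 XOR NOT 0)) IMPLIES 0) -> 1
  row 4 [000100]: (((NOT 0 AND NOT 0) IMPLIES (NOT 0 XOR NOT 0)) IMPLIES 1) -> 1
  (every remaining row is evaluated the same way; all 64 results are listed next)
Full result column, 8 rows per line (x1,x2,x3 fixed per line; x4,x5,x6 runs 000..111 left to right):
  rows 0-7 [x1,x2,x3=000]: 11111111  (ones: 8)
  rows 8-15 [x1,x2,x3=001]: 00001111  (ones: 4)
  rows 16-23 [x1,x2,x3=010]: 11111111  (ones: 8)
  rows 24-31 [x1,x2,x3=011]: 00001111  (ones: 4)
  rows 32-39 [x1,x2,x3=100]: 00001111  (ones: 4)
  rows 40-47 [x1,x2,x3=101]: 00001111  (ones: 4)
  rows 48-55 [x1,x2,x3=110]: 00001111  (ones: 4)
  rows 56-63 [x1,x2,x3=111]: 00001111  (ones: 4)
Count of 1-rows = 8+4+8+4+4+4+4+4 = 40

40


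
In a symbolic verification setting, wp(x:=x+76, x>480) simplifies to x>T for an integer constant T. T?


Formula: wp(x:=E, P) = P[E/x] (substitute E for x in postcondition)
Step 1: Postcondition: x>480
Step 2: Substitute x+76 for x: x+76>480
Step 3: Solve for x: x > 480-76 = 404

404


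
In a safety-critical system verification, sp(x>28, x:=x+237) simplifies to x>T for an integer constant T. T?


Formula: sp(P, x:=E) = exists old_x. (x = E[old_x/x]) AND P[old_x/x] (old_x is the value of x before the assignment; eliminate old_x by solving x = E[old_x/x] for old_x)
Step 1: Precondition P: x>28, i.e. old_x > 28
Step 2: Assignment gives x = old_x + 237, so old_x = x - 237
Step 3: Substitute into P: x - 237 > 28
Step 4: Simplify: x > 28+237 = 265

265


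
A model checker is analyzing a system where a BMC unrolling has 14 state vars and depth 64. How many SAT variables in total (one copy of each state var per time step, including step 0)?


BMC unrolls to depth k, creating one copy of each state var for steps 0..k.
Step count = 64 + 1 = 65 (steps 0 through 64)
Vars per step = 14
Total = 14 * 65 = 910

910


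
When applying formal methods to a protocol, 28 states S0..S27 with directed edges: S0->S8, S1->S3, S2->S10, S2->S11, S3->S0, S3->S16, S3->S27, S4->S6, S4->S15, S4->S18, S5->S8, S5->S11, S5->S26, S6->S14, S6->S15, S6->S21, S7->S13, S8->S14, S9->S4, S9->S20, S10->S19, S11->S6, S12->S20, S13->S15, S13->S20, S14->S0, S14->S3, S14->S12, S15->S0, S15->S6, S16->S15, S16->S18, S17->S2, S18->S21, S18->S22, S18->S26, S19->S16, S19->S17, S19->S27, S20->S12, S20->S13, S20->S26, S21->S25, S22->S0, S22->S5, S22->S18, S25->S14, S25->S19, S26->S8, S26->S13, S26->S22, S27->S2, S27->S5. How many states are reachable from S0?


BFS from S0:
  layer 0: {S0}
  layer 1: {S8}
  layer 2: {S14}
  layer 3: {S3, S12}
  layer 4: {S16, S20, S27}
  layer 5: {S2, S5, S13, S15, S18, S26}
  layer 6: {S6, S10, S11, S21, S22}
  layer 7: {S19, S25}
  layer 8: {S17}
Reachable set: {S0, S2, S3, S5, S6, S8, S10, S11, S12, S13, S14, S15, S16, S17, S18, S19, S20, S21, S22, S25, S26, S27}
Count = 22

22


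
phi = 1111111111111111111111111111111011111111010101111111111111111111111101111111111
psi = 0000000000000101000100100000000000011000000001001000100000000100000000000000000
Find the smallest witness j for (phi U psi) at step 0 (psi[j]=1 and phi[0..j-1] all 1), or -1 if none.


(phi U psi) at 0: need smallest j with psi[j]=1 and phi[i]=1 for all i in [0,j).
Scan from step 0:
  step 0: phi=1, psi=0 -> continue
  step 1: phi=1, psi=0 -> continue
  step 2: phi=1, psi=0 -> continue
  step 3: phi=1, psi=0 -> continue
  step 13: psi=1 and phi held for [0,13) -> witness found
Witness step = 13

13


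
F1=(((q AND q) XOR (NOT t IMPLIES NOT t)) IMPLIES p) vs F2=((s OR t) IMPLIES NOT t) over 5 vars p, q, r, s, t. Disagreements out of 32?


F1 = (((q AND q) XOR (NOT t IMPLIES NOT t)) IMPLIES p)
F2 = ((s OR t) IMPLIES NOT t)
Evaluate both on each of 32 rows (bits = p,q,r,s,t):
  row 0 [00000]: F1=0 F2=1 (differ) -> 1
  row 1 [00001]: F1=0 F2=0 -> 0
  row 2 [00010]: F1=0 F2=1 (differ) -> 1
  row 3 [00011]: F1=0 F2=0 -> 0
  row 4 [00100]: F1=0 F2=1 (differ) -> 1
  row 5 [00101]: F1=0 F2=0 -> 0
  row 6 [00110]: F1=0 F2=1 (differ) -> 1
  row 7 [00111]: F1=0 F2=0 -> 0
  row 8 [01000]: F1=1 F2=1 -> 0
  row 9 [01001]: F1=1 F2=0 (differ) -> 1
  row 10 [01010]: F1=1 F2=1 -> 0
  row 11 [01011]: F1=1 F2=0 (differ) -> 1
  row 12 [01100]: F1=1 F2=1 -> 0
  row 13 [01101]: F1=1 F2=0 (differ) -> 1
  row 14 [01110]: F1=1 F2=1 -> 0
  row 15 [01111]: F1=1 F2=0 (differ) -> 1
  row 16 [10000]: F1=1 F2=1 -> 0
  row 17 [10001]: F1=1 F2=0 (differ) -> 1
  row 18 [10010]: F1=1 F2=1 -> 0
  row 19 [10011]: F1=1 F2=0 (differ) -> 1
  row 20 [10100]: F1=1 F2=1 -> 0
  row 21 [10101]: F1=1 F2=0 (differ) -> 1
  row 22 [10110]: F1=1 F2=1 -> 0
  row 23 [10111]: F1=1 F2=0 (differ) -> 1
  row 24 [11000]: F1=1 F2=1 -> 0
  row 25 [11001]: F1=1 F2=0 (differ) -> 1
  row 26 [11010]: F1=1 F2=1 -> 0
  row 27 [11011]: F1=1 F2=0 (differ) -> 1
  row 28 [11100]: F1=1 F2=1 -> 0
  row 29 [11101]: F1=1 F2=0 (differ) -> 1
  row 30 [11110]: F1=1 F2=1 -> 0
  row 31 [11111]: F1=1 F2=0 (differ) -> 1
Full result column, 8 rows per line (p,q fixed per line; r,s,t runs 000..111 left to right):
  rows 0-7 [p,q=00]: 10101010  (ones: 4)
  rows 8-15 [p,q=01]: 01010101  (ones: 4)
  rows 16-23 [p,q=10]: 01010101  (ones: 4)
  rows 24-31 [p,q=11]: 01010101  (ones: 4)
Disagreements = 4+4+4+4 = 16

16


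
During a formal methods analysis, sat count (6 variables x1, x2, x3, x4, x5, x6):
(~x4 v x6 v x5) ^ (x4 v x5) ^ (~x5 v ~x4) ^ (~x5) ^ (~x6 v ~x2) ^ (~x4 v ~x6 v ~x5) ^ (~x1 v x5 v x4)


CNF with 7 clauses over 6 vars (64 assignments).
An assignment satisfies CNF iff every clause has >=1 true literal.
Check each row (bits = x1,x2,x3,x4,x5,x6; clause T/F shown):
  row 0 [000000]: clauses=TFTTTTT -> 0
  row 1 [000001]: clauses=TFTTTTT -> 0
  row 2 [000010]: clauses=TTTFTTT -> 0
  row 3 [000011]: clauses=TTTFTTT -> 0
  row 4 [000100]: clauses=FTTTTTT -> 0
  (every remaining row is evaluated the same way; all 64 results are listed next)
Full result column, 8 rows per line (x1,x2,x3 fixed per line; x4,x5,x6 runs 000..111 left to right):
  rows 0-7 [x1,x2,x3=000]: 00000100  (ones: 1)
  rows 8-15 [x1,x2,x3=001]: 00000100  (ones: 1)
  rows 16-23 [x1,x2,x3=010]: 00000000  (ones: 0)
  rows 24-31 [x1,x2,x3=011]: 00000000  (ones: 0)
  rows 32-39 [x1,x2,x3=100]: 00000100  (ones: 1)
  rows 40-47 [x1,x2,x3=101]: 00000100  (ones: 1)
  rows 48-55 [x1,x2,x3=110]: 00000000  (ones: 0)
  rows 56-63 [x1,x2,x3=111]: 00000000  (ones: 0)
Satisfying assignments = 1+1+0+0+1+1+0+0 = 4

4


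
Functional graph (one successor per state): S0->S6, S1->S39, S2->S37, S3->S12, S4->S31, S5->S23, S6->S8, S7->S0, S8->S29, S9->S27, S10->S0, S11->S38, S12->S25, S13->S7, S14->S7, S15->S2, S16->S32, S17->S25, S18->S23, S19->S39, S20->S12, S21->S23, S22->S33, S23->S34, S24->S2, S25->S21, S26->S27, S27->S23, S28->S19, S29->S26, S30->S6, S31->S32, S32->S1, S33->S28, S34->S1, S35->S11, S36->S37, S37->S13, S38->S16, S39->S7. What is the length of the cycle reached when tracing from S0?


Trace from S0 until a state repeats:
  S0 -> S6 -> S8 -> S29 -> S26 -> S27 -> S23 -> S34 -> S1 -> S39 -> S7 -> S0
S0 first seen at step 0, revisited at step 11.
Cycle length = 11 - 0 = 11

11


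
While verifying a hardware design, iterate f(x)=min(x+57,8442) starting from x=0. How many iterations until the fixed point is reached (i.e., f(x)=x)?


Step 1: x=0, cap=8442, increment=57
Step 2: x grows by 57 each step until capped at 8442; fixed point is x=8442
Step 3: iterations = ceil(8442/57) = 149

149


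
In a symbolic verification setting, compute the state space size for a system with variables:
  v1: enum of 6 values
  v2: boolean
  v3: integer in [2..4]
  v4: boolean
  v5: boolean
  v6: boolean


State space = product of domain sizes of all variables.
Domain sizes:
  v1 (enum of 6 values): 6
  v2 (boolean): 2
  v3 (integer in [2..4]): 3
  v4 (boolean): 2
  v5 (boolean): 2
  v6 (boolean): 2
Product = 6 * 2 * 3 * 2 * 2 * 2 = 288

288


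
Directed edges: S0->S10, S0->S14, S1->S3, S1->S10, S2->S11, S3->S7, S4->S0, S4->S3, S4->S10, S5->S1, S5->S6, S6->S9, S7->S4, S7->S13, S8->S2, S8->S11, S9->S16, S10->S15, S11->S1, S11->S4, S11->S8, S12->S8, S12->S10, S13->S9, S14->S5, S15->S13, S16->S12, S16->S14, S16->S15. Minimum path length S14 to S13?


BFS layer-by-layer from S14:
  dist 0: {S14}
  dist 1: {S5}
  dist 2: {S1, S6}
  dist 3: {S3, S9, S10}
  dist 4: {S7, S15, S16}
  dist 5: {S4, S12, S13}
  -> S13 reached at distance 5
Shortest path length = 5

5


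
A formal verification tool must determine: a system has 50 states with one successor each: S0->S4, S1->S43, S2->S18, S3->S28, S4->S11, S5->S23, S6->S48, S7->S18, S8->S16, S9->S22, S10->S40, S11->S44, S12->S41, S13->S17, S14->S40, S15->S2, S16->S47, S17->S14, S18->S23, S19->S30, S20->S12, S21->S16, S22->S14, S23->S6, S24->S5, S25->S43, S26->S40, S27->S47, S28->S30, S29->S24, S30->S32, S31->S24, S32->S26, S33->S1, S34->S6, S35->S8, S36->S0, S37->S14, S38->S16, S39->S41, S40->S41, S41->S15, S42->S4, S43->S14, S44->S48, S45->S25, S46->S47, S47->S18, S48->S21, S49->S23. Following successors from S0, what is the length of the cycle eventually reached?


Trace from S0 until a state repeats:
  S0 -> S4 -> S11 -> S44 -> S48 -> S21 -> S16 -> S47 -> S18 -> S23 -> S6 -> S48
S48 first seen at step 4, revisited at step 11.
Cycle length = 11 - 4 = 7

7


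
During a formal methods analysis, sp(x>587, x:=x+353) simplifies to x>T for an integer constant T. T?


Formula: sp(P, x:=E) = exists old_x. (x = E[old_x/x]) AND P[old_x/x] (old_x is the value of x before the assignment; eliminate old_x by solving x = E[old_x/x] for old_x)
Step 1: Precondition P: x>587, i.e. old_x > 587
Step 2: Assignment gives x = old_x + 353, so old_x = x - 353
Step 3: Substitute into P: x - 353 > 587
Step 4: Simplify: x > 587+353 = 940

940


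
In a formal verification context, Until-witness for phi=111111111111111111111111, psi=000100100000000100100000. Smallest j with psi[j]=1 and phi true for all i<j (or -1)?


(phi U psi) at 0: need smallest j with psi[j]=1 and phi[i]=1 for all i in [0,j).
Scan from step 0:
  step 0: phi=1, psi=0 -> continue
  step 1: phi=1, psi=0 -> continue
  step 2: phi=1, psi=0 -> continue
  step 3: psi=1 and phi held for [0,3) -> witness found
Witness step = 3

3


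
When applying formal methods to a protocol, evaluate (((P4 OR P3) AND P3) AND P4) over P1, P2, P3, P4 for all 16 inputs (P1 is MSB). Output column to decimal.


Formula: (((P4 OR P3) AND P3) AND P4) over P1, P2, P3, P4 (16 rows)
Evaluate each row (bits = P1,P2,P3,P4, MSB first):
  row 0 [0000]: (((0 OR 0) AND 0) AND 0) -> 0
  row 1 [0001]: (((1 OR 0) AND 0) AND 1) -> 0
  row 2 [0010]: (((0 OR 1) AND 1) AND 0) -> 0
  row 3 [0011]: (((1 OR 1) AND 1) AND 1) -> 1
  row 4 [0100]: (((0 OR 0) AND 0) AND 0) -> 0
  row 5 [0101]: (((1 OR 0) AND 0) AND 1) -> 0
  row 6 [0110]: (((0 OR 1) AND 1) AND 0) -> 0
  row 7 [0111]: (((1 OR 1) AND 1) AND 1) -> 1
  row 8 [1000]: (((0 OR 0) AND 0) AND 0) -> 0
  row 9 [1001]: (((1 OR 0) AND 0) AND 1) -> 0
  row 10 [1010]: (((0 OR 1) AND 1) AND 0) -> 0
  row 11 [1011]: (((1 OR 1) AND 1) AND 1) -> 1
  row 12 [1100]: (((0 OR 0) AND 0) AND 0) -> 0
  row 13 [1101]: (((1 OR 0) AND 0) AND 1) -> 0
  row 14 [1110]: (((0 OR 1) AND 1) AND 0) -> 0
  row 15 [1111]: (((1 OR 1) AND 1) AND 1) -> 1
Full result column, 4 rows per line (P1,P2 fixed per line; P3,P4 runs 00..11 left to right):
  rows 0-3 [P1,P2=00]: 0001  = hex 1
  rows 4-7 [P1,P2=01]: 0001  = hex 1
  rows 8-11 [P1,P2=10]: 0001  = hex 1
  rows 12-15 [P1,P2=11]: 0001  = hex 1
Output column (row 0 .. row 15) = 0001000100010001
Output column grouped in 4s = 0001 0001 0001 0001 = 0x1111
Convert to decimal digit by digit (value = value*16 + digit):
  1 -> 1
  1*16 + 1 = 17
  17*16 + 1 = 273
  273*16 + 1 = 4369
Decimal = 4369

4369


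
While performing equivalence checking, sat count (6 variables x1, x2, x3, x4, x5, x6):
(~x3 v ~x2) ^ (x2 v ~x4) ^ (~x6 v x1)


CNF with 3 clauses over 6 vars (64 assignments).
An assignment satisfies CNF iff every clause has >=1 true literal.
Check each row (bits = x1,x2,x3,x4,x5,x6; clause T/F shown):
  row 0 [000000]: clauses=TTT -> 1
  row 1 [000001]: clauses=TTF -> 0
  row 2 [000010]: clauses=TTT -> 1
  row 3 [000011]: clauses=TTF -> 0
  row 4 [000100]: clauses=TFT -> 0
  (every remaining row is evaluated the same way; all 64 results are listed next)
Full result column, 8 rows per line (x1,x2,x3 fixed per line; x4,x5,x6 runs 000..111 left to right):
  rows 0-7 [x1,x2,x3=000]: 10100000  (ones: 2)
  rows 8-15 [x1,x2,x3=001]: 10100000  (ones: 2)
  rows 16-23 [x1,x2,x3=010]: 10101010  (ones: 4)
  rows 24-31 [x1,x2,x3=011]: 00000000  (ones: 0)
  rows 32-39 [x1,x2,x3=100]: 11110000  (ones: 4)
  rows 40-47 [x1,x2,x3=101]: 11110000  (ones: 4)
  rows 48-55 [x1,x2,x3=110]: 11111111  (ones: 8)
  rows 56-63 [x1,x2,x3=111]: 00000000  (ones: 0)
Satisfying assignments = 2+2+4+0+4+4+8+0 = 24

24


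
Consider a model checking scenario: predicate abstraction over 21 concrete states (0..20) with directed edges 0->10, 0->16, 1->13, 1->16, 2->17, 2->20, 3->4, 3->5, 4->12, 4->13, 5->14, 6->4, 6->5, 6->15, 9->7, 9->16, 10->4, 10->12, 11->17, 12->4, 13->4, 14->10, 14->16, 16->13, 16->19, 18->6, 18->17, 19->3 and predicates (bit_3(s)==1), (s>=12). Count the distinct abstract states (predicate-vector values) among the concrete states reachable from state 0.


BFS from 0:
Concrete reachable: {0, 3, 4, 5, 10, 12, 13, 14, 16, 19}
Abstract via predicates (bit_3(s)==1), (s>=12):
  (0,0) <- {0, 3, 4, 5}
  (0,1) <- {16, 19}
  (1,0) <- {10}
  (1,1) <- {12, 13, 14}
Distinct abstract states = 4

4


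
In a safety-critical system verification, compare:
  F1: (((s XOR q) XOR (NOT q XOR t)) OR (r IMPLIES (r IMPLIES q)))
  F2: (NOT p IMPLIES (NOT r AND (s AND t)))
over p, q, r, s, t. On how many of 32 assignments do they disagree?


F1 = (((s XOR q) XOR (NOT q XOR t)) OR (r IMPLIES (r IMPLIES q)))
F2 = (NOT p IMPLIES (NOT r AND (s AND t)))
Evaluate both on each of 32 rows (bits = p,q,r,s,t):
  row 0 [00000]: F1=1 F2=0 (differ) -> 1
  row 1 [00001]: F1=1 F2=0 (differ) -> 1
  row 2 [00010]: F1=1 F2=0 (differ) -> 1
  row 3 [00011]: F1=1 F2=1 -> 0
  row 4 [00100]: F1=1 F2=0 (differ) -> 1
  row 5 [00101]: F1=0 F2=0 -> 0
  row 6 [00110]: F1=0 F2=0 -> 0
  row 7 [00111]: F1=1 F2=0 (differ) -> 1
  row 8 [01000]: F1=1 F2=0 (differ) -> 1
  row 9 [01001]: F1=1 F2=0 (differ) -> 1
  row 10 [01010]: F1=1 F2=0 (differ) -> 1
  row 11 [01011]: F1=1 F2=1 -> 0
  row 12 [01100]: F1=1 F2=0 (differ) -> 1
  row 13 [01101]: F1=1 F2=0 (differ) -> 1
  row 14 [01110]: F1=1 F2=0 (differ) -> 1
  row 15 [01111]: F1=1 F2=0 (differ) -> 1
  row 16 [10000]: F1=1 F2=1 -> 0
  row 17 [10001]: F1=1 F2=1 -> 0
  row 18 [10010]: F1=1 F2=1 -> 0
  row 19 [10011]: F1=1 F2=1 -> 0
  row 20 [10100]: F1=1 F2=1 -> 0
  row 21 [10101]: F1=0 F2=1 (differ) -> 1
  row 22 [10110]: F1=0 F2=1 (differ) -> 1
  row 23 [10111]: F1=1 F2=1 -> 0
  row 24 [11000]: F1=1 F2=1 -> 0
  row 25 [11001]: F1=1 F2=1 -> 0
  row 26 [11010]: F1=1 F2=1 -> 0
  row 27 [11011]: F1=1 F2=1 -> 0
  row 28 [11100]: F1=1 F2=1 -> 0
  row 29 [11101]: F1=1 F2=1 -> 0
  row 30 [11110]: F1=1 F2=1 -> 0
  row 31 [11111]: F1=1 F2=1 -> 0
Full result column, 8 rows per line (p,q fixed per line; r,s,t runs 000..111 left to right):
  rows 0-7 [p,q=00]: 11101001  (ones: 5)
  rows 8-15 [p,q=01]: 11101111  (ones: 7)
  rows 16-23 [p,q=10]: 00000110  (ones: 2)
  rows 24-31 [p,q=11]: 00000000  (ones: 0)
Disagreements = 5+7+2+0 = 14

14


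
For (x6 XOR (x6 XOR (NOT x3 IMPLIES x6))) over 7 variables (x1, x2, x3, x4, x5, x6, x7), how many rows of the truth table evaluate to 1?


Formula: (x6 XOR (x6 XOR (NOT x3 IMPLIES x6))) over 7 vars (128 rows)
Evaluate each row (x1, x2, x3, x4, x5, x6, x7 as bits, MSB first):
  row 0 [0000000]: (0 XOR (0 XOR (NOT 0 IMPLIES 0))) -> 0
  row 1 [0000001]: (0 XOR (0 XOR (NOT 0 IMPLIES 0))) -> 0
  row 2 [0000010]: (1 XOR (1 XOR (NOT 0 IMPLIES 1))) -> 1
  row 3 [0000011]: (1 XOR (1 XOR (NOT 0 IMPLIES 1))) -> 1
  row 4 [0000100]: (0 XOR (0 XOR (NOT 0 IMPLIES 0))) -> 0
  (every remaining row is evaluated the same way; all 128 results are listed next)
Full result column, 8 rows per line (x1,x2,x3,x4 fixed per line; x5,x6,x7 runs 000..111 left to right):
  rows 0-7 [x1,x2,x3,x4=0000]: 00110011  (ones: 4)
  rows 8-15 [x1,x2,x3,x4=0001]: 00110011  (ones: 4)
  rows 16-23 [x1,x2,x3,x4=0010]: 11111111  (ones: 8)
  rows 24-31 [x1,x2,x3,x4=0011]: 11111111  (ones: 8)
  rows 32-39 [x1,x2,x3,x4=0100]: 00110011  (ones: 4)
  rows 40-47 [x1,x2,x3,x4=0101]: 00110011  (ones: 4)
  rows 48-55 [x1,x2,x3,x4=0110]: 11111111  (ones: 8)
  rows 56-63 [x1,x2,x3,x4=0111]: 11111111  (ones: 8)
  rows 64-71 [x1,x2,x3,x4=1000]: 00110011  (ones: 4)
  rows 72-79 [x1,x2,x3,x4=1001]: 00110011  (ones: 4)
  rows 80-87 [x1,x2,x3,x4=1010]: 11111111  (ones: 8)
  rows 88-95 [x1,x2,x3,x4=1011]: 11111111  (ones: 8)
  rows 96-103 [x1,x2,x3,x4=1100]: 00110011  (ones: 4)
  rows 104-111 [x1,x2,x3,x4=1101]: 00110011  (ones: 4)
  rows 112-119 [x1,x2,x3,x4=1110]: 11111111  (ones: 8)
  rows 120-127 [x1,x2,x3,x4=1111]: 11111111  (ones: 8)
Count of 1-rows = 4+4+8+8+4+4+8+8+4+4+8+8+4+4+8+8 = 96

96


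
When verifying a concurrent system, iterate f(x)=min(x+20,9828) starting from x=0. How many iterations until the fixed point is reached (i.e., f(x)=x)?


Step 1: x=0, cap=9828, increment=20
Step 2: x grows by 20 each step until capped at 9828; fixed point is x=9828
Step 3: iterations = ceil(9828/20) = 492

492


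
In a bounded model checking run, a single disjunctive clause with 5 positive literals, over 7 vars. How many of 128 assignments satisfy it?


Step 1: Total=2^7=128
Step 2: Unsat when all 5 false: 2^2=4
Step 3: Sat=128-4=124

124


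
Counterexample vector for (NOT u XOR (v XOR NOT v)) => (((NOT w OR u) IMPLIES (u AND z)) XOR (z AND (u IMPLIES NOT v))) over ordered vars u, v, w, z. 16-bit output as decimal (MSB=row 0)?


F1 = (NOT u XOR (v XOR NOT v))
F2 = (((NOT w OR u) IMPLIES (u AND z)) XOR (z AND (u IMPLIES NOT v)))
Counterexample to F1=>F2 is where F1=1 and F2=0.
Evaluate each row (bits = u,v,w,z, MSB first):
  row 0 [0000]: F1=0 F2=0 -> F1&~F2 -> 0
  row 1 [0001]: F1=0 F2=1 -> F1&~F2 -> 0
  row 2 [0010]: F1=0 F2=1 -> F1&~F2 -> 0
  row 3 [0011]: F1=0 F2=0 -> F1&~F2 -> 0
  row 4 [0100]: F1=0 F2=0 -> F1&~F2 -> 0
  row 5 [0101]: F1=0 F2=1 -> F1&~F2 -> 0
  row 6 [0110]: F1=0 F2=1 -> F1&~F2 -> 0
  row 7 [0111]: F1=0 F2=0 -> F1&~F2 -> 0
  row 8 [1000]: F1=1 F2=0 -> F1&~F2 -> 1
  row 9 [1001]: F1=1 F2=0 -> F1&~F2 -> 1
  row 10 [1010]: F1=1 F2=0 -> F1&~F2 -> 1
  row 11 [1011]: F1=1 F2=0 -> F1&~F2 -> 1
  row 12 [1100]: F1=1 F2=0 -> F1&~F2 -> 1
  row 13 [1101]: F1=1 F2=1 -> F1&~F2 -> 0
  row 14 [1110]: F1=1 F2=0 -> F1&~F2 -> 1
  row 15 [1111]: F1=1 F2=1 -> F1&~F2 -> 0
Full result column, 4 rows per line (u,v fixed per line; w,z runs 00..11 left to right):
  rows 0-3 [u,v=00]: 0000  = hex 0
  rows 4-7 [u,v=01]: 0000  = hex 0
  rows 8-11 [u,v=10]: 1111  = hex F
  rows 12-15 [u,v=11]: 1010  = hex A
Counterexample vector (row 0 .. row 15) = 0000000011111010
Output column grouped in 4s = 0000 0000 1111 1010 = 0x00FA
Convert to decimal digit by digit (value = value*16 + digit):
  0 -> 0
  0*16 + 0 = 0
  0*16 + 15 (F) = 15
  15*16 + 10 (A) = 250
Decimal = 250

250


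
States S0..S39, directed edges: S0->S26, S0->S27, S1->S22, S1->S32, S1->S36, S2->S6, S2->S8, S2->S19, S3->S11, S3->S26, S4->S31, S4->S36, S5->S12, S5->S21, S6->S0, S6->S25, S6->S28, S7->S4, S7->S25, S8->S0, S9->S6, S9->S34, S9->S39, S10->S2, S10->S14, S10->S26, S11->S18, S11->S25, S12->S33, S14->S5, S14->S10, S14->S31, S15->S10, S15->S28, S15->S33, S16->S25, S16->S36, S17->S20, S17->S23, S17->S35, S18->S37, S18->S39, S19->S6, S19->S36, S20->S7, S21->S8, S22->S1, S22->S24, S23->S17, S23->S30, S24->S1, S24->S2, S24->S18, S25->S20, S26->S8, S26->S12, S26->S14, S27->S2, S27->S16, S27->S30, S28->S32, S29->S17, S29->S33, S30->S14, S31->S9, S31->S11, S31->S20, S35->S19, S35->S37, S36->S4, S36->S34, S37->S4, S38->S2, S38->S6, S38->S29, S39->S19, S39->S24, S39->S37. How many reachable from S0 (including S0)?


BFS from S0:
  layer 0: {S0}
  layer 1: {S26, S27}
  layer 2: {S2, S8, S12, S14, S16, S30}
  layer 3: {S5, S6, S10, S19, S25, S31, S33, S36}
  layer 4: {S4, S9, S11, S20, S21, S28, S34}
  layer 5: {S7, S18, S32, S39}
  layer 6: {S24, S37}
  layer 7: {S1}
  layer 8: {S22}
Reachable set: {S0, S1, S2, S4, S5, S6, S7, S8, S9, S10, S11, S12, S14, S16, S18, S19, S20, S21, S22, S24, S25, S26, S27, S28, S30, S31, S32, S33, S34, S36, S37, S39}
Count = 32

32


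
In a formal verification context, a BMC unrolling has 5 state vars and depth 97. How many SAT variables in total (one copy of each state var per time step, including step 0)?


BMC unrolls to depth k, creating one copy of each state var for steps 0..k.
Step count = 97 + 1 = 98 (steps 0 through 97)
Vars per step = 5
Total = 5 * 98 = 490

490


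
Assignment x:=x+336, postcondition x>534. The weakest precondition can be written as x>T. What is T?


Formula: wp(x:=E, P) = P[E/x] (substitute E for x in postcondition)
Step 1: Postcondition: x>534
Step 2: Substitute x+336 for x: x+336>534
Step 3: Solve for x: x > 534-336 = 198

198


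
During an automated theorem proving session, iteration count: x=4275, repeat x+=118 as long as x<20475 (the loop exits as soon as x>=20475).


Step 1: x goes from 4275 toward 20475 by 118; the body runs while x<20475, so iterations = ceil((bound-start)/step)
Step 2: Distance=16200
Step 3: ceil(16200/118)=138

138


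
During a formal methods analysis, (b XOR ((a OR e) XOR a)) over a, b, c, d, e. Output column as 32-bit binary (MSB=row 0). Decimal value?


Formula: (b XOR ((a OR e) XOR a)) over a, b, c, d, e (32 rows)
Evaluate each row (bits = a,b,c,d,e, MSB first):
  row 0 [00000]: (0 XOR ((0 OR 0) XOR 0)) -> 0
  row 1 [00001]: (0 XOR ((0 OR 1) XOR 0)) -> 1
  row 2 [00010]: (0 XOR ((0 OR 0) XOR 0)) -> 0
  row 3 [00011]: (0 XOR ((0 OR 1) XOR 0)) -> 1
  row 4 [00100]: (0 XOR ((0 OR 0) XOR 0)) -> 0
  row 5 [00101]: (0 XOR ((0 OR 1) XOR 0)) -> 1
  row 6 [00110]: (0 XOR ((0 OR 0) XOR 0)) -> 0
  row 7 [00111]: (0 XOR ((0 OR 1) XOR 0)) -> 1
  row 8 [01000]: (1 XOR ((0 OR 0) XOR 0)) -> 1
  row 9 [01001]: (1 XOR ((0 OR 1) XOR 0)) -> 0
  row 10 [01010]: (1 XOR ((0 OR 0) XOR 0)) -> 1
  row 11 [01011]: (1 XOR ((0 OR 1) XOR 0)) -> 0
  row 12 [01100]: (1 XOR ((0 OR 0) XOR 0)) -> 1
  row 13 [01101]: (1 XOR ((0 OR 1) XOR 0)) -> 0
  row 14 [01110]: (1 XOR ((0 OR 0) XOR 0)) -> 1
  row 15 [01111]: (1 XOR ((0 OR 1) XOR 0)) -> 0
  row 16 [10000]: (0 XOR ((1 OR 0) XOR 1)) -> 0
  row 17 [10001]: (0 XOR ((1 OR 1) XOR 1)) -> 0
  row 18 [10010]: (0 XOR ((1 OR 0) XOR 1)) -> 0
  row 19 [10011]: (0 XOR ((1 OR 1) XOR 1)) -> 0
  row 20 [10100]: (0 XOR ((1 OR 0) XOR 1)) -> 0
  row 21 [10101]: (0 XOR ((1 OR 1) XOR 1)) -> 0
  row 22 [10110]: (0 XOR ((1 OR 0) XOR 1)) -> 0
  row 23 [10111]: (0 XOR ((1 OR 1) XOR 1)) -> 0
  row 24 [11000]: (1 XOR ((1 OR 0) XOR 1)) -> 1
  row 25 [11001]: (1 XOR ((1 OR 1) XOR 1)) -> 1
  row 26 [11010]: (1 XOR ((1 OR 0) XOR 1)) -> 1
  row 27 [11011]: (1 XOR ((1 OR 1) XOR 1)) -> 1
  row 28 [11100]: (1 XOR ((1 OR 0) XOR 1)) -> 1
  row 29 [11101]: (1 XOR ((1 OR 1) XOR 1)) -> 1
  row 30 [11110]: (1 XOR ((1 OR 0) XOR 1)) -> 1
  row 31 [11111]: (1 XOR ((1 OR 1) XOR 1)) -> 1
Full result column, 4 rows per line (a,b,c fixed per line; d,e runs 00..11 left to right):
  rows 0-3 [a,b,c=000]: 0101  = hex 5
  rows 4-7 [a,b,c=001]: 0101  = hex 5
  rows 8-11 [a,b,c=010]: 1010  = hex A
  rows 12-15 [a,b,c=011]: 1010  = hex A
  rows 16-19 [a,b,c=100]: 0000  = hex 0
  rows 20-23 [a,b,c=101]: 0000  = hex 0
  rows 24-27 [a,b,c=110]: 1111  = hex F
  rows 28-31 [a,b,c=111]: 1111  = hex F
Output column (row 0 .. row 31) = 01010101101010100000000011111111
Output column grouped in 4s = 0101 0101 1010 1010 0000 0000 1111 1111 = 0x55AA00FF
Convert to decimal digit by digit (value = value*16 + digit):
  5 -> 5
  5*16 + 5 = 85
  85*16 + 10 (A) = 1370
  1370*16 + 10 (A) = 21930
  21930*16 + 0 = 350880
  350880*16 + 0 = 5614080
  5614080*16 + 15 (F) = 89825295
  89825295*16 + 15 (F) = 1437204735
Decimal = 1437204735

1437204735


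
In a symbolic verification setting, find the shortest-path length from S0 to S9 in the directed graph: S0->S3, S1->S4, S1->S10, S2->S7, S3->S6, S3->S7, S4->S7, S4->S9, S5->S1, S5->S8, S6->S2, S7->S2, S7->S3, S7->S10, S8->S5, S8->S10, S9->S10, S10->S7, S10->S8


BFS layer-by-layer from S0:
  dist 0: {S0}
  dist 1: {S3}
  dist 2: {S6, S7}
  dist 3: {S2, S10}
  dist 4: {S8}
  dist 5: {S5}
  dist 6: {S1}
  dist 7: {S4}
  dist 8: {S9}
  -> S9 reached at distance 8
Shortest path length = 8

8


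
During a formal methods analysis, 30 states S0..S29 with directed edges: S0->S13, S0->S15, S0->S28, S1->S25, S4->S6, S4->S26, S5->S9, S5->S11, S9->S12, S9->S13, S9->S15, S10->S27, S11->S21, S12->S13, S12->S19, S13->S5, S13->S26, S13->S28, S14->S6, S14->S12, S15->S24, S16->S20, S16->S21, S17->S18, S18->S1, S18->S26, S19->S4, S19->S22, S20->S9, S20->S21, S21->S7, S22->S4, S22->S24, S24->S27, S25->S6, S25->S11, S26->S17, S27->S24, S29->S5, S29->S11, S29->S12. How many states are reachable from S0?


BFS from S0:
  layer 0: {S0}
  layer 1: {S13, S15, S28}
  layer 2: {S5, S24, S26}
  layer 3: {S9, S11, S17, S27}
  layer 4: {S12, S18, S21}
  layer 5: {S1, S7, S19}
  layer 6: {S4, S22, S25}
  layer 7: {S6}
Reachable set: {S0, S1, S4, S5, S6, S7, S9, S11, S12, S13, S15, S17, S18, S19, S21, S22, S24, S25, S26, S27, S28}
Count = 21

21


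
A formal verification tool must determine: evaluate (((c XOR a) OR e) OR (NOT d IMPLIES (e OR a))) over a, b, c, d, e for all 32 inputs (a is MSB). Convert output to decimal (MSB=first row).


Formula: (((c XOR a) OR e) OR (NOT d IMPLIES (e OR a))) over a, b, c, d, e (32 rows)
Evaluate each row (bits = a,b,c,d,e, MSB first):
  row 0 [00000]: (((0 XOR 0) OR 0) OR (NOT 0 IMPLIES (0 OR 0))) -> 0
  row 1 [00001]: (((0 XOR 0) OR 1) OR (NOT 0 IMPLIES (1 OR 0))) -> 1
  row 2 [00010]: (((0 XOR 0) OR 0) OR (NOT 1 IMPLIES (0 OR 0))) -> 1
  row 3 [00011]: (((0 XOR 0) OR 1) OR (NOT 1 IMPLIES (1 OR 0))) -> 1
  row 4 [00100]: (((1 XOR 0) OR 0) OR (NOT 0 IMPLIES (0 OR 0))) -> 1
  row 5 [00101]: (((1 XOR 0) OR 1) OR (NOT 0 IMPLIES (1 OR 0))) -> 1
  row 6 [00110]: (((1 XOR 0) OR 0) OR (NOT 1 IMPLIES (0 OR 0))) -> 1
  row 7 [00111]: (((1 XOR 0) OR 1) OR (NOT 1 IMPLIES (1 OR 0))) -> 1
  row 8 [01000]: (((0 XOR 0) OR 0) OR (NOT 0 IMPLIES (0 OR 0))) -> 0
  row 9 [01001]: (((0 XOR 0) OR 1) OR (NOT 0 IMPLIES (1 OR 0))) -> 1
  row 10 [01010]: (((0 XOR 0) OR 0) OR (NOT 1 IMPLIES (0 OR 0))) -> 1
  row 11 [01011]: (((0 XOR 0) OR 1) OR (NOT 1 IMPLIES (1 OR 0))) -> 1
  row 12 [01100]: (((1 XOR 0) OR 0) OR (NOT 0 IMPLIES (0 OR 0))) -> 1
  row 13 [01101]: (((1 XOR 0) OR 1) OR (NOT 0 IMPLIES (1 OR 0))) -> 1
  row 14 [01110]: (((1 XOR 0) OR 0) OR (NOT 1 IMPLIES (0 OR 0))) -> 1
  row 15 [01111]: (((1 XOR 0) OR 1) OR (NOT 1 IMPLIES (1 OR 0))) -> 1
  row 16 [10000]: (((0 XOR 1) OR 0) OR (NOT 0 IMPLIES (0 OR 1))) -> 1
  row 17 [10001]: (((0 XOR 1) OR 1) OR (NOT 0 IMPLIES (1 OR 1))) -> 1
  row 18 [10010]: (((0 XOR 1) OR 0) OR (NOT 1 IMPLIES (0 OR 1))) -> 1
  row 19 [10011]: (((0 XOR 1) OR 1) OR (NOT 1 IMPLIES (1 OR 1))) -> 1
  row 20 [10100]: (((1 XOR 1) OR 0) OR (NOT 0 IMPLIES (0 OR 1))) -> 1
  row 21 [10101]: (((1 XOR 1) OR 1) OR (NOT 0 IMPLIES (1 OR 1))) -> 1
  row 22 [10110]: (((1 XOR 1) OR 0) OR (NOT 1 IMPLIES (0 OR 1))) -> 1
  row 23 [10111]: (((1 XOR 1) OR 1) OR (NOT 1 IMPLIES (1 OR 1))) -> 1
  row 24 [11000]: (((0 XOR 1) OR 0) OR (NOT 0 IMPLIES (0 OR 1))) -> 1
  row 25 [11001]: (((0 XOR 1) OR 1) OR (NOT 0 IMPLIES (1 OR 1))) -> 1
  row 26 [11010]: (((0 XOR 1) OR 0) OR (NOT 1 IMPLIES (0 OR 1))) -> 1
  row 27 [11011]: (((0 XOR 1) OR 1) OR (NOT 1 IMPLIES (1 OR 1))) -> 1
  row 28 [11100]: (((1 XOR 1) OR 0) OR (NOT 0 IMPLIES (0 OR 1))) -> 1
  row 29 [11101]: (((1 XOR 1) OR 1) OR (NOT 0 IMPLIES (1 OR 1))) -> 1
  row 30 [11110]: (((1 XOR 1) OR 0) OR (NOT 1 IMPLIES (0 OR 1))) -> 1
  row 31 [11111]: (((1 XOR 1) OR 1) OR (NOT 1 IMPLIES (1 OR 1))) -> 1
Full result column, 4 rows per line (a,b,c fixed per line; d,e runs 00..11 left to right):
  rows 0-3 [a,b,c=000]: 0111  = hex 7
  rows 4-7 [a,b,c=001]: 1111  = hex F
  rows 8-11 [a,b,c=010]: 0111  = hex 7
  rows 12-15 [a,b,c=011]: 1111  = hex F
  rows 16-19 [a,b,c=100]: 1111  = hex F
  rows 20-23 [a,b,c=101]: 1111  = hex F
  rows 24-27 [a,b,c=110]: 1111  = hex F
  rows 28-31 [a,b,c=111]: 1111  = hex F
Output column (row 0 .. row 31) = 01111111011111111111111111111111
Output column grouped in 4s = 0111 1111 0111 1111 1111 1111 1111 1111 = 0x7F7FFFFF
Convert to decimal digit by digit (value = value*16 + digit):
  7 -> 7
  7*16 + 15 (F) = 127
  127*16 + 7 = 2039
  2039*16 + 15 (F) = 32639
  32639*16 + 15 (F) = 522239
  522239*16 + 15 (F) = 8355839
  8355839*16 + 15 (F) = 133693439
  133693439*16 + 15 (F) = 2139095039
Decimal = 2139095039

2139095039


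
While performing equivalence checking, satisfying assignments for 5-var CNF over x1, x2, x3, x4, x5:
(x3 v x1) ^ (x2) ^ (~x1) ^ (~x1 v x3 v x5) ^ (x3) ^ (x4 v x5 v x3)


CNF with 6 clauses over 5 vars (32 assignments).
An assignment satisfies CNF iff every clause has >=1 true literal.
Check each row (bits = x1,x2,x3,x4,x5; clause T/F shown):
  row 0 [00000]: clauses=FFTTFF -> 0
  row 1 [00001]: clauses=FFTTFT -> 0
  row 2 [00010]: clauses=FFTTFT -> 0
  row 3 [00011]: clauses=FFTTFT -> 0
  row 4 [00100]: clauses=TFTTTT -> 0
  row 5 [00101]: clauses=TFTTTT -> 0
  row 6 [00110]: clauses=TFTTTT -> 0
  row 7 [00111]: clauses=TFTTTT -> 0
  row 8 [01000]: clauses=FTTTFF -> 0
  row 9 [01001]: clauses=FTTTFT -> 0
  row 10 [01010]: clauses=FTTTFT -> 0
  row 11 [01011]: clauses=FTTTFT -> 0
  row 12 [01100]: clauses=TTTTTT -> 1
  row 13 [01101]: clauses=TTTTTT -> 1
  row 14 [01110]: clauses=TTTTTT -> 1
  row 15 [01111]: clauses=TTTTTT -> 1
  row 16 [10000]: clauses=TFFFFF -> 0
  row 17 [10001]: clauses=TFFTFT -> 0
  row 18 [10010]: clauses=TFFFFT -> 0
  row 19 [10011]: clauses=TFFTFT -> 0
  row 20 [10100]: clauses=TFFTTT -> 0
  row 21 [10101]: clauses=TFFTTT -> 0
  row 22 [10110]: clauses=TFFTTT -> 0
  row 23 [10111]: clauses=TFFTTT -> 0
  row 24 [11000]: clauses=TTFFFF -> 0
  row 25 [11001]: clauses=TTFTFT -> 0
  row 26 [11010]: clauses=TTFFFT -> 0
  row 27 [11011]: clauses=TTFTFT -> 0
  row 28 [11100]: clauses=TTFTTT -> 0
  row 29 [11101]: clauses=TTFTTT -> 0
  row 30 [11110]: clauses=TTFTTT -> 0
  row 31 [11111]: clauses=TTFTTT -> 0
Full result column, 8 rows per line (x1,x2 fixed per line; x3,x4,x5 runs 000..111 left to right):
  rows 0-7 [x1,x2=00]: 00000000  (ones: 0)
  rows 8-15 [x1,x2=01]: 00001111  (ones: 4)
  rows 16-23 [x1,x2=10]: 00000000  (ones: 0)
  rows 24-31 [x1,x2=11]: 00000000  (ones: 0)
Satisfying assignments = 0+4+0+0 = 4

4


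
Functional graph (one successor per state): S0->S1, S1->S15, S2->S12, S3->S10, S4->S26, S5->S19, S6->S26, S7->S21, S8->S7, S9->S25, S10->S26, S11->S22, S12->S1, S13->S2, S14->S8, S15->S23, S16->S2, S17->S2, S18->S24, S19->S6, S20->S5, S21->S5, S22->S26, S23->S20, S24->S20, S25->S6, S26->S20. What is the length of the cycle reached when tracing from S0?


Trace from S0 until a state repeats:
  S0 -> S1 -> S15 -> S23 -> S20 -> S5 -> S19 -> S6 -> S26 -> S20
S20 first seen at step 4, revisited at step 9.
Cycle length = 9 - 4 = 5

5


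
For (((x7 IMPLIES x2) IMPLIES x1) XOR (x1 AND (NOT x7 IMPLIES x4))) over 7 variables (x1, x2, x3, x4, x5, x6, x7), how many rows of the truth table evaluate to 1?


Formula: (((x7 IMPLIES x2) IMPLIES x1) XOR (x1 AND (NOT x7 IMPLIES x4))) over 7 vars (128 rows)
Evaluate each row (x1, x2, x3, x4, x5, x6, x7 as bits, MSB first):
  row 0 [0000000]: (((0 IMPLIES 0) IMPLIES 0) XOR (0 AND (NOT 0 IMPLIES 0))) -> 0
  row 1 [0000001]: (((1 IMPLIES 0) IMPLIES 0) XOR (0 AND (NOT 1 IMPLIES 0))) -> 1
  row 2 [0000010]: (((0 IMPLIES 0) IMPLIES 0) XOR (0 AND (NOT 0 IMPLIES 0))) -> 0
  row 3 [0000011]: (((1 IMPLIES 0) IMPLIES 0) XOR (0 AND (NOT 1 IMPLIES 0))) -> 1
  row 4 [0000100]: (((0 IMPLIES 0) IMPLIES 0) XOR (0 AND (NOT 0 IMPLIES 0))) -> 0
  (every remaining row is evaluated the same way; all 128 results are listed next)
Full result column, 8 rows per line (x1,x2,x3,x4 fixed per line; x5,x6,x7 runs 000..111 left to right):
  rows 0-7 [x1,x2,x3,x4=0000]: 01010101  (ones: 4)
  rows 8-15 [x1,x2,x3,x4=0001]: 01010101  (ones: 4)
  rows 16-23 [x1,x2,x3,x4=0010]: 01010101  (ones: 4)
  rows 24-31 [x1,x2,x3,x4=0011]: 01010101  (ones: 4)
  rows 32-39 [x1,x2,x3,x4=0100]: 00000000  (ones: 0)
  rows 40-47 [x1,x2,x3,x4=0101]: 00000000  (ones: 0)
  rows 48-55 [x1,x2,x3,x4=0110]: 00000000  (ones: 0)
  rows 56-63 [x1,x2,x3,x4=0111]: 00000000  (ones: 0)
  rows 64-71 [x1,x2,x3,x4=1000]: 10101010  (ones: 4)
  rows 72-79 [x1,x2,x3,x4=1001]: 00000000  (ones: 0)
  rows 80-87 [x1,x2,x3,x4=1010]: 10101010  (ones: 4)
  rows 88-95 [x1,x2,x3,x4=1011]: 00000000  (ones: 0)
  rows 96-103 [x1,x2,x3,x4=1100]: 10101010  (ones: 4)
  rows 104-111 [x1,x2,x3,x4=1101]: 00000000  (ones: 0)
  rows 112-119 [x1,x2,x3,x4=1110]: 10101010  (ones: 4)
  rows 120-127 [x1,x2,x3,x4=1111]: 00000000  (ones: 0)
Count of 1-rows = 4+4+4+4+0+0+0+0+4+0+4+0+4+0+4+0 = 32

32


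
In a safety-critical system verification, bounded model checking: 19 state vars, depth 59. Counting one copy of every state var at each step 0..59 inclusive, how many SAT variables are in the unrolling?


BMC unrolls to depth k, creating one copy of each state var for steps 0..k.
Step count = 59 + 1 = 60 (steps 0 through 59)
Vars per step = 19
Total = 19 * 60 = 1140

1140


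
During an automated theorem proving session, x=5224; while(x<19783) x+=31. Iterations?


Step 1: x goes from 5224 toward 19783 by 31; the body runs while x<19783, so iterations = ceil((bound-start)/step)
Step 2: Distance=14559
Step 3: ceil(14559/31)=470

470


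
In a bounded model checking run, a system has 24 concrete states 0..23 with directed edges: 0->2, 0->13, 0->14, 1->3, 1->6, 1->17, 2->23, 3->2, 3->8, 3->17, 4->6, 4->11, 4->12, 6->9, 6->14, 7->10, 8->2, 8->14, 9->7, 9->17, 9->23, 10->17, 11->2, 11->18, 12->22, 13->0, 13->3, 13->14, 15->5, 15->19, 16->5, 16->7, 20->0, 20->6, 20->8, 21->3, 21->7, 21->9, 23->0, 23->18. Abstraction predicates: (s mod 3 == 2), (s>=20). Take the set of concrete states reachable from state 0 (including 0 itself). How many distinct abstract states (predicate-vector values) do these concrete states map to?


BFS from 0:
Concrete reachable: {0, 2, 3, 8, 13, 14, 17, 18, 23}
Abstract via predicates (s mod 3 == 2), (s>=20):
  (0,0) <- {0, 3, 13, 18}
  (1,0) <- {2, 8, 14, 17}
  (1,1) <- {23}
Distinct abstract states = 3

3


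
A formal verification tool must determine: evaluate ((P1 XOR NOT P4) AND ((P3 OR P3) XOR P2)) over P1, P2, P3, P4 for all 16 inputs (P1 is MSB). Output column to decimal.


Formula: ((P1 XOR NOT P4) AND ((P3 OR P3) XOR P2)) over P1, P2, P3, P4 (16 rows)
Evaluate each row (bits = P1,P2,P3,P4, MSB first):
  row 0 [0000]: ((0 XOR NOT 0) AND ((0 OR 0) XOR 0)) -> 0
  row 1 [0001]: ((0 XOR NOT 1) AND ((0 OR 0) XOR 0)) -> 0
  row 2 [0010]: ((0 XOR NOT 0) AND ((1 OR 1) XOR 0)) -> 1
  row 3 [0011]: ((0 XOR NOT 1) AND ((1 OR 1) XOR 0)) -> 0
  row 4 [0100]: ((0 XOR NOT 0) AND ((0 OR 0) XOR 1)) -> 1
  row 5 [0101]: ((0 XOR NOT 1) AND ((0 OR 0) XOR 1)) -> 0
  row 6 [0110]: ((0 XOR NOT 0) AND ((1 OR 1) XOR 1)) -> 0
  row 7 [0111]: ((0 XOR NOT 1) AND ((1 OR 1) XOR 1)) -> 0
  row 8 [1000]: ((1 XOR NOT 0) AND ((0 OR 0) XOR 0)) -> 0
  row 9 [1001]: ((1 XOR NOT 1) AND ((0 OR 0) XOR 0)) -> 0
  row 10 [1010]: ((1 XOR NOT 0) AND ((1 OR 1) XOR 0)) -> 0
  row 11 [1011]: ((1 XOR NOT 1) AND ((1 OR 1) XOR 0)) -> 1
  row 12 [1100]: ((1 XOR NOT 0) AND ((0 OR 0) XOR 1)) -> 0
  row 13 [1101]: ((1 XOR NOT 1) AND ((0 OR 0) XOR 1)) -> 1
  row 14 [1110]: ((1 XOR NOT 0) AND ((1 OR 1) XOR 1)) -> 0
  row 15 [1111]: ((1 XOR NOT 1) AND ((1 OR 1) XOR 1)) -> 0
Full result column, 4 rows per line (P1,P2 fixed per line; P3,P4 runs 00..11 left to right):
  rows 0-3 [P1,P2=00]: 0010  = hex 2
  rows 4-7 [P1,P2=01]: 1000  = hex 8
  rows 8-11 [P1,P2=10]: 0001  = hex 1
  rows 12-15 [P1,P2=11]: 0100  = hex 4
Output column (row 0 .. row 15) = 0010100000010100
Output column grouped in 4s = 0010 1000 0001 0100 = 0x2814
Convert to decimal digit by digit (value = value*16 + digit):
  2 -> 2
  2*16 + 8 = 40
  40*16 + 1 = 641
  641*16 + 4 = 10260
Decimal = 10260

10260


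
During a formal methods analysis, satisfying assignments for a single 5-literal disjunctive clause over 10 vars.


Step 1: Total=2^10=1024
Step 2: Unsat when all 5 false: 2^5=32
Step 3: Sat=1024-32=992

992


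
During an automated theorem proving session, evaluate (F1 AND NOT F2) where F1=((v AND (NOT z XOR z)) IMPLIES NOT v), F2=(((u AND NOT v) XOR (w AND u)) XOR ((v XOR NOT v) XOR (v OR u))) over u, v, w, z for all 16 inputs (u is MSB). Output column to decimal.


F1 = ((v AND (NOT z XOR z)) IMPLIES NOT v)
F2 = (((u AND NOT v) XOR (w AND u)) XOR ((v XOR NOT v) XOR (v OR u)))
Counterexample to F1=>F2 is where F1=1 and F2=0.
Evaluate each row (bits = u,v,w,z, MSB first):
  row 0 [0000]: F1=1 F2=1 -> F1&~F2 -> 0
  row 1 [0001]: F1=1 F2=1 -> F1&~F2 -> 0
  row 2 [0010]: F1=1 F2=1 -> F1&~F2 -> 0
  row 3 [0011]: F1=1 F2=1 -> F1&~F2 -> 0
  row 4 [0100]: F1=0 F2=0 -> F1&~F2 -> 0
  row 5 [0101]: F1=0 F2=0 -> F1&~F2 -> 0
  row 6 [0110]: F1=0 F2=0 -> F1&~F2 -> 0
  row 7 [0111]: F1=0 F2=0 -> F1&~F2 -> 0
  row 8 [1000]: F1=1 F2=1 -> F1&~F2 -> 0
  row 9 [1001]: F1=1 F2=1 -> F1&~F2 -> 0
  row 10 [1010]: F1=1 F2=0 -> F1&~F2 -> 1
  row 11 [1011]: F1=1 F2=0 -> F1&~F2 -> 1
  row 12 [1100]: F1=0 F2=0 -> F1&~F2 -> 0
  row 13 [1101]: F1=0 F2=0 -> F1&~F2 -> 0
  row 14 [1110]: F1=0 F2=1 -> F1&~F2 -> 0
  row 15 [1111]: F1=0 F2=1 -> F1&~F2 -> 0
Full result column, 4 rows per line (u,v fixed per line; w,z runs 00..11 left to right):
  rows 0-3 [u,v=00]: 0000  = hex 0
  rows 4-7 [u,v=01]: 0000  = hex 0
  rows 8-11 [u,v=10]: 0011  = hex 3
  rows 12-15 [u,v=11]: 0000  = hex 0
Counterexample vector (row 0 .. row 15) = 0000000000110000
Output column grouped in 4s = 0000 0000 0011 0000 = 0x0030
Convert to decimal digit by digit (value = value*16 + digit):
  0 -> 0
  0*16 + 0 = 0
  0*16 + 3 = 3
  3*16 + 0 = 48
Decimal = 48

48


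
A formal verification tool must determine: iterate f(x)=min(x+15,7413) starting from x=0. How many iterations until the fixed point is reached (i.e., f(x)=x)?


Step 1: x=0, cap=7413, increment=15
Step 2: x grows by 15 each step until capped at 7413; fixed point is x=7413
Step 3: iterations = ceil(7413/15) = 495

495
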